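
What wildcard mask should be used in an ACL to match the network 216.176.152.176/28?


Subnet mask: 255.255.255.240
Wildcard = 255.255.255.255 - subnet mask
255 - 255 = 0
255 - 255 = 0
255 - 255 = 0
255 - 240 = 15
Wildcard: 0.0.0.15


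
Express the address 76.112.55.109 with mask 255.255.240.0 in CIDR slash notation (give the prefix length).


Binary: 11111111.11111111.11110000.00000000
Count leading 1s
Prefix: /20


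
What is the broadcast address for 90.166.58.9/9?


Network: 90.128.0.0/9
Host bits = 23
Set all host bits to 1:
Broadcast: 90.255.255.255


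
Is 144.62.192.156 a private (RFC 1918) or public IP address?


RFC 1918 private ranges:
  10.0.0.0/8 (10.0.0.0 - 10.255.255.255)
  172.16.0.0/12 (172.16.0.0 - 172.31.255.255)
  192.168.0.0/16 (192.168.0.0 - 192.168.255.255)
Public (not in any RFC 1918 range)


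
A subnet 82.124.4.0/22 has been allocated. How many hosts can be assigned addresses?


Host bits = 32 - 22 = 10
Total addresses = 2^10 = 1024
Usable = total - 2 (network and broadcast)
Usable hosts: 1022


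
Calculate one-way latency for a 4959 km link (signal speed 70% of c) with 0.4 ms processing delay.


Speed = 0.7 * 3e5 km/s = 210000 km/s
Propagation delay = 4959 / 210000 = 0.0236 s = 23.6143 ms
Processing delay = 0.4 ms
Total one-way latency = 24.0143 ms


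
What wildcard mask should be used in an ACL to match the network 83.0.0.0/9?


Subnet mask: 255.128.0.0
Wildcard = 255.255.255.255 - subnet mask
255 - 255 = 0
255 - 128 = 127
255 - 0 = 255
255 - 0 = 255
Wildcard: 0.127.255.255


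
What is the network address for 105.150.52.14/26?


IP:   01101001.10010110.00110100.00001110
Mask: 11111111.11111111.11111111.11000000
AND operation:
Net:  01101001.10010110.00110100.00000000
Network: 105.150.52.0/26


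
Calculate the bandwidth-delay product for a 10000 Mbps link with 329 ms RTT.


BDP = bandwidth * RTT
= 10000 Mbps * 329 ms
= 10000 * 1e6 * 329 / 1000 bits
= 3290000000 bits
= 411250000 bytes
= 401611.3281 KB
BDP = 3290000000 bits (411250000 bytes)


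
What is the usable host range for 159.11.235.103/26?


Network: 159.11.235.64
Broadcast: 159.11.235.127
First usable = network + 1
Last usable = broadcast - 1
Range: 159.11.235.65 to 159.11.235.126


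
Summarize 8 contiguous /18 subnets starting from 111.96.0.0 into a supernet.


Original prefix: /18
Number of subnets: 8 = 2^3
New prefix = 18 - 3 = 15
Supernet: 111.96.0.0/15


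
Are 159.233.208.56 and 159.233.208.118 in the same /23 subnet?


Mask: 255.255.254.0
159.233.208.56 AND mask = 159.233.208.0
159.233.208.118 AND mask = 159.233.208.0
Yes, same subnet (159.233.208.0)


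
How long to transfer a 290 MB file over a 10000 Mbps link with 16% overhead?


Effective throughput = 10000 * (1 - 16/100) = 8400 Mbps
File size in Mb = 290 * 8 = 2320 Mb
Time = 2320 / 8400
Time = 0.2762 seconds


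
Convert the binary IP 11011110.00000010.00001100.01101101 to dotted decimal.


11011110 = 222
00000010 = 2
00001100 = 12
01101101 = 109
IP: 222.2.12.109


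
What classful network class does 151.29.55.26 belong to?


First octet: 151
Binary: 10010111
10xxxxxx -> Class B (128-191)
Class B, default mask 255.255.0.0 (/16)


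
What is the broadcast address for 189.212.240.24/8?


Network: 189.0.0.0/8
Host bits = 24
Set all host bits to 1:
Broadcast: 189.255.255.255


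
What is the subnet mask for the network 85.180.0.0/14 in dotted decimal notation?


/14 means 14 network bits, 18 host bits
Binary: 11111111111111000000000000000000
Mask: 255.252.0.0


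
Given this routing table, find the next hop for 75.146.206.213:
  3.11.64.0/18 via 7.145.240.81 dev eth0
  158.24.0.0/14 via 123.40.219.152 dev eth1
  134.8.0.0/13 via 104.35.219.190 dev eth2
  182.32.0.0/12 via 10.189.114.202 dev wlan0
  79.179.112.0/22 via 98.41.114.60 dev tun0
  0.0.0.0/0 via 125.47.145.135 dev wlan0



Longest prefix match for 75.146.206.213:
  /18 3.11.64.0: no
  /14 158.24.0.0: no
  /13 134.8.0.0: no
  /12 182.32.0.0: no
  /22 79.179.112.0: no
  /0 0.0.0.0: MATCH
Selected: next-hop 125.47.145.135 via wlan0 (matched /0)


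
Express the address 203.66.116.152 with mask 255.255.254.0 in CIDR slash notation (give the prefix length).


Binary: 11111111.11111111.11111110.00000000
Count leading 1s
Prefix: /23


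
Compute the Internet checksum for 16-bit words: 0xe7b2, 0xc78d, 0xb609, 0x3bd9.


Sum all words (with carry folding):
+ 0xe7b2 = 0xe7b2
+ 0xc78d = 0xaf40
+ 0xb609 = 0x654a
+ 0x3bd9 = 0xa123
One's complement: ~0xa123
Checksum = 0x5edc


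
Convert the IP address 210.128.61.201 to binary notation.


210 = 11010010
128 = 10000000
61 = 00111101
201 = 11001001
Binary: 11010010.10000000.00111101.11001001


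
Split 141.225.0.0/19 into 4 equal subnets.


New prefix = 19 + 2 = 21
Each subnet has 2048 addresses
  141.225.0.0/21
  141.225.8.0/21
  141.225.16.0/21
  141.225.24.0/21
Subnets: 141.225.0.0/21, 141.225.8.0/21, 141.225.16.0/21, 141.225.24.0/21


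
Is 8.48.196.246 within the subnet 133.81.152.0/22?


Subnet network: 133.81.152.0
Test IP AND mask: 8.48.196.0
No, 8.48.196.246 is not in 133.81.152.0/22


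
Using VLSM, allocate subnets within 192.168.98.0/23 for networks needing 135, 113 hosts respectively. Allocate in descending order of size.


135 hosts -> /24 (254 usable): 192.168.98.0/24
113 hosts -> /25 (126 usable): 192.168.99.0/25
Allocation: 192.168.98.0/24 (135 hosts, 254 usable); 192.168.99.0/25 (113 hosts, 126 usable)


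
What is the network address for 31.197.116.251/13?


IP:   00011111.11000101.01110100.11111011
Mask: 11111111.11111000.00000000.00000000
AND operation:
Net:  00011111.11000000.00000000.00000000
Network: 31.192.0.0/13


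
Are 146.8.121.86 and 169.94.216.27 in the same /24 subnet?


Mask: 255.255.255.0
146.8.121.86 AND mask = 146.8.121.0
169.94.216.27 AND mask = 169.94.216.0
No, different subnets (146.8.121.0 vs 169.94.216.0)


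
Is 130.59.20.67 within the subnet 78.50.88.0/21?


Subnet network: 78.50.88.0
Test IP AND mask: 130.59.16.0
No, 130.59.20.67 is not in 78.50.88.0/21


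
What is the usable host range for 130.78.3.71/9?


Network: 130.0.0.0
Broadcast: 130.127.255.255
First usable = network + 1
Last usable = broadcast - 1
Range: 130.0.0.1 to 130.127.255.254


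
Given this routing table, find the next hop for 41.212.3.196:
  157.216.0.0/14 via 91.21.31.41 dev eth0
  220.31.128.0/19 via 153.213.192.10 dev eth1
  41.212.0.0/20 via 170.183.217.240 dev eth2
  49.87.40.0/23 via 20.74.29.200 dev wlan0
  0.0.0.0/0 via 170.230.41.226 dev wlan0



Longest prefix match for 41.212.3.196:
  /14 157.216.0.0: no
  /19 220.31.128.0: no
  /20 41.212.0.0: MATCH
  /23 49.87.40.0: no
  /0 0.0.0.0: MATCH
Selected: next-hop 170.183.217.240 via eth2 (matched /20)


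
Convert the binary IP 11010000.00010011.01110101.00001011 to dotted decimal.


11010000 = 208
00010011 = 19
01110101 = 117
00001011 = 11
IP: 208.19.117.11


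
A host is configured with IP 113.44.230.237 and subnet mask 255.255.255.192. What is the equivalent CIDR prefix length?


Binary: 11111111.11111111.11111111.11000000
Count leading 1s
Prefix: /26


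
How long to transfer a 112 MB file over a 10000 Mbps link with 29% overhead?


Effective throughput = 10000 * (1 - 29/100) = 7100 Mbps
File size in Mb = 112 * 8 = 896 Mb
Time = 896 / 7100
Time = 0.1262 seconds


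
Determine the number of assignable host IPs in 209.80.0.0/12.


Host bits = 32 - 12 = 20
Total addresses = 2^20 = 1048576
Usable = total - 2 (network and broadcast)
Usable hosts: 1048574


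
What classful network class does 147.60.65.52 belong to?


First octet: 147
Binary: 10010011
10xxxxxx -> Class B (128-191)
Class B, default mask 255.255.0.0 (/16)


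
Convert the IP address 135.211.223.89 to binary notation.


135 = 10000111
211 = 11010011
223 = 11011111
89 = 01011001
Binary: 10000111.11010011.11011111.01011001


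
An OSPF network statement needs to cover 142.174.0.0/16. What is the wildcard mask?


Subnet mask: 255.255.0.0
Wildcard = 255.255.255.255 - subnet mask
255 - 255 = 0
255 - 255 = 0
255 - 0 = 255
255 - 0 = 255
Wildcard: 0.0.255.255


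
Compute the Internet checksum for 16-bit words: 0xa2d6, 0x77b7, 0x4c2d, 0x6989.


Sum all words (with carry folding):
+ 0xa2d6 = 0xa2d6
+ 0x77b7 = 0x1a8e
+ 0x4c2d = 0x66bb
+ 0x6989 = 0xd044
One's complement: ~0xd044
Checksum = 0x2fbb


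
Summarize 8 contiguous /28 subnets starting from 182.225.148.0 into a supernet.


Original prefix: /28
Number of subnets: 8 = 2^3
New prefix = 28 - 3 = 25
Supernet: 182.225.148.0/25


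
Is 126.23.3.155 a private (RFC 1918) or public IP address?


RFC 1918 private ranges:
  10.0.0.0/8 (10.0.0.0 - 10.255.255.255)
  172.16.0.0/12 (172.16.0.0 - 172.31.255.255)
  192.168.0.0/16 (192.168.0.0 - 192.168.255.255)
Public (not in any RFC 1918 range)


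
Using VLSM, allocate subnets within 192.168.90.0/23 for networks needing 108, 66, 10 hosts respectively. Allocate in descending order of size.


108 hosts -> /25 (126 usable): 192.168.90.0/25
66 hosts -> /25 (126 usable): 192.168.90.128/25
10 hosts -> /28 (14 usable): 192.168.91.0/28
Allocation: 192.168.90.0/25 (108 hosts, 126 usable); 192.168.90.128/25 (66 hosts, 126 usable); 192.168.91.0/28 (10 hosts, 14 usable)


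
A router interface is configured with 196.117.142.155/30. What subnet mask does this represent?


/30 means 30 network bits, 2 host bits
Binary: 11111111111111111111111111111100
Mask: 255.255.255.252


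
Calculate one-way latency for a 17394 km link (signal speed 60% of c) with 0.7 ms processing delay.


Speed = 0.6 * 3e5 km/s = 180000 km/s
Propagation delay = 17394 / 180000 = 0.0966 s = 96.6333 ms
Processing delay = 0.7 ms
Total one-way latency = 97.3333 ms


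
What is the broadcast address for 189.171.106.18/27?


Network: 189.171.106.0/27
Host bits = 5
Set all host bits to 1:
Broadcast: 189.171.106.31


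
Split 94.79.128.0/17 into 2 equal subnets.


New prefix = 17 + 1 = 18
Each subnet has 16384 addresses
  94.79.128.0/18
  94.79.192.0/18
Subnets: 94.79.128.0/18, 94.79.192.0/18


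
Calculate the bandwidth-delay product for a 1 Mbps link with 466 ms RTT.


BDP = bandwidth * RTT
= 1 Mbps * 466 ms
= 1 * 1e6 * 466 / 1000 bits
= 466000 bits
= 58250 bytes
= 56.8848 KB
BDP = 466000 bits (58250 bytes)


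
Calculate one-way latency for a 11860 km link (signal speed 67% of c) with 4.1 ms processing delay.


Speed = 0.67 * 3e5 km/s = 201000 km/s
Propagation delay = 11860 / 201000 = 0.059 s = 59.005 ms
Processing delay = 4.1 ms
Total one-way latency = 63.105 ms


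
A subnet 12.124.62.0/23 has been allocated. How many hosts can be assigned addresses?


Host bits = 32 - 23 = 9
Total addresses = 2^9 = 512
Usable = total - 2 (network and broadcast)
Usable hosts: 510


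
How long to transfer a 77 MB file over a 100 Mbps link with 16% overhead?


Effective throughput = 100 * (1 - 16/100) = 84 Mbps
File size in Mb = 77 * 8 = 616 Mb
Time = 616 / 84
Time = 7.3333 seconds


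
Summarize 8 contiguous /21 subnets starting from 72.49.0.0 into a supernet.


Original prefix: /21
Number of subnets: 8 = 2^3
New prefix = 21 - 3 = 18
Supernet: 72.49.0.0/18


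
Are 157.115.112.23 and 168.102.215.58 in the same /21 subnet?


Mask: 255.255.248.0
157.115.112.23 AND mask = 157.115.112.0
168.102.215.58 AND mask = 168.102.208.0
No, different subnets (157.115.112.0 vs 168.102.208.0)


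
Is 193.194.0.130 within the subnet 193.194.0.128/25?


Subnet network: 193.194.0.128
Test IP AND mask: 193.194.0.128
Yes, 193.194.0.130 is in 193.194.0.128/25


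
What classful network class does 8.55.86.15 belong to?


First octet: 8
Binary: 00001000
0xxxxxxx -> Class A (1-126)
Class A, default mask 255.0.0.0 (/8)


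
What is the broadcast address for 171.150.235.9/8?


Network: 171.0.0.0/8
Host bits = 24
Set all host bits to 1:
Broadcast: 171.255.255.255


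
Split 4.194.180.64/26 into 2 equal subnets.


New prefix = 26 + 1 = 27
Each subnet has 32 addresses
  4.194.180.64/27
  4.194.180.96/27
Subnets: 4.194.180.64/27, 4.194.180.96/27


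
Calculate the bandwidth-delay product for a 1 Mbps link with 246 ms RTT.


BDP = bandwidth * RTT
= 1 Mbps * 246 ms
= 1 * 1e6 * 246 / 1000 bits
= 246000 bits
= 30750 bytes
= 30.0293 KB
BDP = 246000 bits (30750 bytes)


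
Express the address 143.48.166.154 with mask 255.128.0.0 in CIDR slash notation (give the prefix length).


Binary: 11111111.10000000.00000000.00000000
Count leading 1s
Prefix: /9


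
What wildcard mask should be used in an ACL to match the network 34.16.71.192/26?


Subnet mask: 255.255.255.192
Wildcard = 255.255.255.255 - subnet mask
255 - 255 = 0
255 - 255 = 0
255 - 255 = 0
255 - 192 = 63
Wildcard: 0.0.0.63


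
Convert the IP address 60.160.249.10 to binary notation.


60 = 00111100
160 = 10100000
249 = 11111001
10 = 00001010
Binary: 00111100.10100000.11111001.00001010


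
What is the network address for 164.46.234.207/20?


IP:   10100100.00101110.11101010.11001111
Mask: 11111111.11111111.11110000.00000000
AND operation:
Net:  10100100.00101110.11100000.00000000
Network: 164.46.224.0/20


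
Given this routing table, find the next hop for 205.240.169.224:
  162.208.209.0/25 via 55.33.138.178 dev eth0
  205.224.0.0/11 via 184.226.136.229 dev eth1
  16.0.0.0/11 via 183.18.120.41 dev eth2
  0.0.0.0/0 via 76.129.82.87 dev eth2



Longest prefix match for 205.240.169.224:
  /25 162.208.209.0: no
  /11 205.224.0.0: MATCH
  /11 16.0.0.0: no
  /0 0.0.0.0: MATCH
Selected: next-hop 184.226.136.229 via eth1 (matched /11)


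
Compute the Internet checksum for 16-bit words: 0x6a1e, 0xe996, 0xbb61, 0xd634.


Sum all words (with carry folding):
+ 0x6a1e = 0x6a1e
+ 0xe996 = 0x53b5
+ 0xbb61 = 0x0f17
+ 0xd634 = 0xe54b
One's complement: ~0xe54b
Checksum = 0x1ab4


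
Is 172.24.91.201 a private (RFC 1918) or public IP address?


RFC 1918 private ranges:
  10.0.0.0/8 (10.0.0.0 - 10.255.255.255)
  172.16.0.0/12 (172.16.0.0 - 172.31.255.255)
  192.168.0.0/16 (192.168.0.0 - 192.168.255.255)
Private (in 172.16.0.0/12)


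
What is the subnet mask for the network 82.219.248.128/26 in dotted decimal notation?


/26 means 26 network bits, 6 host bits
Binary: 11111111111111111111111111000000
Mask: 255.255.255.192


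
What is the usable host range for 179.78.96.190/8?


Network: 179.0.0.0
Broadcast: 179.255.255.255
First usable = network + 1
Last usable = broadcast - 1
Range: 179.0.0.1 to 179.255.255.254


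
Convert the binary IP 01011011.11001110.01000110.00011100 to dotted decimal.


01011011 = 91
11001110 = 206
01000110 = 70
00011100 = 28
IP: 91.206.70.28


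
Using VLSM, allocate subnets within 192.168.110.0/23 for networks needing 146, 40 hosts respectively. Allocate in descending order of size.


146 hosts -> /24 (254 usable): 192.168.110.0/24
40 hosts -> /26 (62 usable): 192.168.111.0/26
Allocation: 192.168.110.0/24 (146 hosts, 254 usable); 192.168.111.0/26 (40 hosts, 62 usable)


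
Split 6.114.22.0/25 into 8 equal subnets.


New prefix = 25 + 3 = 28
Each subnet has 16 addresses
  6.114.22.0/28
  6.114.22.16/28
  6.114.22.32/28
  6.114.22.48/28
  6.114.22.64/28
  6.114.22.80/28
  6.114.22.96/28
  6.114.22.112/28
Subnets: 6.114.22.0/28, 6.114.22.16/28, 6.114.22.32/28, 6.114.22.48/28, 6.114.22.64/28, 6.114.22.80/28, 6.114.22.96/28, 6.114.22.112/28


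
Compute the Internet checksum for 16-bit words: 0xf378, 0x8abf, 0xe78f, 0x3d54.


Sum all words (with carry folding):
+ 0xf378 = 0xf378
+ 0x8abf = 0x7e38
+ 0xe78f = 0x65c8
+ 0x3d54 = 0xa31c
One's complement: ~0xa31c
Checksum = 0x5ce3


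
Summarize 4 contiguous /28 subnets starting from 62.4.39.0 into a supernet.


Original prefix: /28
Number of subnets: 4 = 2^2
New prefix = 28 - 2 = 26
Supernet: 62.4.39.0/26


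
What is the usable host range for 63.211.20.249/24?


Network: 63.211.20.0
Broadcast: 63.211.20.255
First usable = network + 1
Last usable = broadcast - 1
Range: 63.211.20.1 to 63.211.20.254


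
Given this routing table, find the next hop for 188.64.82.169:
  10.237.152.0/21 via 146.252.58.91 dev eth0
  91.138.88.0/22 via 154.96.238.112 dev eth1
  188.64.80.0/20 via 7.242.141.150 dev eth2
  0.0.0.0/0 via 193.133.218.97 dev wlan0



Longest prefix match for 188.64.82.169:
  /21 10.237.152.0: no
  /22 91.138.88.0: no
  /20 188.64.80.0: MATCH
  /0 0.0.0.0: MATCH
Selected: next-hop 7.242.141.150 via eth2 (matched /20)


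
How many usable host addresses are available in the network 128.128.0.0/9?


Host bits = 32 - 9 = 23
Total addresses = 2^23 = 8388608
Usable = total - 2 (network and broadcast)
Usable hosts: 8388606


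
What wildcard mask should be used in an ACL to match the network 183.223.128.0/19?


Subnet mask: 255.255.224.0
Wildcard = 255.255.255.255 - subnet mask
255 - 255 = 0
255 - 255 = 0
255 - 224 = 31
255 - 0 = 255
Wildcard: 0.0.31.255


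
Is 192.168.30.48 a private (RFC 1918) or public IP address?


RFC 1918 private ranges:
  10.0.0.0/8 (10.0.0.0 - 10.255.255.255)
  172.16.0.0/12 (172.16.0.0 - 172.31.255.255)
  192.168.0.0/16 (192.168.0.0 - 192.168.255.255)
Private (in 192.168.0.0/16)


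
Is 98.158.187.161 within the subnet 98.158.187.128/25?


Subnet network: 98.158.187.128
Test IP AND mask: 98.158.187.128
Yes, 98.158.187.161 is in 98.158.187.128/25


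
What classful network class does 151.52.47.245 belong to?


First octet: 151
Binary: 10010111
10xxxxxx -> Class B (128-191)
Class B, default mask 255.255.0.0 (/16)


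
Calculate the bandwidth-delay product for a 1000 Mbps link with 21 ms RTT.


BDP = bandwidth * RTT
= 1000 Mbps * 21 ms
= 1000 * 1e6 * 21 / 1000 bits
= 21000000 bits
= 2625000 bytes
= 2563.4766 KB
BDP = 21000000 bits (2625000 bytes)


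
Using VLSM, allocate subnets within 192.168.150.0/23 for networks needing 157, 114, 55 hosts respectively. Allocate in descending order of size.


157 hosts -> /24 (254 usable): 192.168.150.0/24
114 hosts -> /25 (126 usable): 192.168.151.0/25
55 hosts -> /26 (62 usable): 192.168.151.128/26
Allocation: 192.168.150.0/24 (157 hosts, 254 usable); 192.168.151.0/25 (114 hosts, 126 usable); 192.168.151.128/26 (55 hosts, 62 usable)


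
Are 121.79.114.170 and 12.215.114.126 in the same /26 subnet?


Mask: 255.255.255.192
121.79.114.170 AND mask = 121.79.114.128
12.215.114.126 AND mask = 12.215.114.64
No, different subnets (121.79.114.128 vs 12.215.114.64)


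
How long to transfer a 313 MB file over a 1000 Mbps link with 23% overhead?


Effective throughput = 1000 * (1 - 23/100) = 770 Mbps
File size in Mb = 313 * 8 = 2504 Mb
Time = 2504 / 770
Time = 3.2519 seconds


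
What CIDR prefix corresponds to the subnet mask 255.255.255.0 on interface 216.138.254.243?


Binary: 11111111.11111111.11111111.00000000
Count leading 1s
Prefix: /24


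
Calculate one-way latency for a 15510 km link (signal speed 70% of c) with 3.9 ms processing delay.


Speed = 0.7 * 3e5 km/s = 210000 km/s
Propagation delay = 15510 / 210000 = 0.0739 s = 73.8571 ms
Processing delay = 3.9 ms
Total one-way latency = 77.7571 ms


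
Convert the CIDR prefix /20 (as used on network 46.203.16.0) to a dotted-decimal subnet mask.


/20 means 20 network bits, 12 host bits
Binary: 11111111111111111111000000000000
Mask: 255.255.240.0


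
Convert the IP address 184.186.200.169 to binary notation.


184 = 10111000
186 = 10111010
200 = 11001000
169 = 10101001
Binary: 10111000.10111010.11001000.10101001


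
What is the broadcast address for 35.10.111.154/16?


Network: 35.10.0.0/16
Host bits = 16
Set all host bits to 1:
Broadcast: 35.10.255.255


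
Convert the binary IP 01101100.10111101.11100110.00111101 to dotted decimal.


01101100 = 108
10111101 = 189
11100110 = 230
00111101 = 61
IP: 108.189.230.61


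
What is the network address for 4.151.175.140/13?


IP:   00000100.10010111.10101111.10001100
Mask: 11111111.11111000.00000000.00000000
AND operation:
Net:  00000100.10010000.00000000.00000000
Network: 4.144.0.0/13


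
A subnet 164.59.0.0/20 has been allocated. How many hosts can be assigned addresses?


Host bits = 32 - 20 = 12
Total addresses = 2^12 = 4096
Usable = total - 2 (network and broadcast)
Usable hosts: 4094


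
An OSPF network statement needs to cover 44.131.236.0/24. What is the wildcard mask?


Subnet mask: 255.255.255.0
Wildcard = 255.255.255.255 - subnet mask
255 - 255 = 0
255 - 255 = 0
255 - 255 = 0
255 - 0 = 255
Wildcard: 0.0.0.255


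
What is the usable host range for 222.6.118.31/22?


Network: 222.6.116.0
Broadcast: 222.6.119.255
First usable = network + 1
Last usable = broadcast - 1
Range: 222.6.116.1 to 222.6.119.254


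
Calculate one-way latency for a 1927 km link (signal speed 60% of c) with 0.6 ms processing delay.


Speed = 0.6 * 3e5 km/s = 180000 km/s
Propagation delay = 1927 / 180000 = 0.0107 s = 10.7056 ms
Processing delay = 0.6 ms
Total one-way latency = 11.3056 ms


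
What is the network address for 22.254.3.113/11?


IP:   00010110.11111110.00000011.01110001
Mask: 11111111.11100000.00000000.00000000
AND operation:
Net:  00010110.11100000.00000000.00000000
Network: 22.224.0.0/11


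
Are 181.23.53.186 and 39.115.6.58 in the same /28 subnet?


Mask: 255.255.255.240
181.23.53.186 AND mask = 181.23.53.176
39.115.6.58 AND mask = 39.115.6.48
No, different subnets (181.23.53.176 vs 39.115.6.48)


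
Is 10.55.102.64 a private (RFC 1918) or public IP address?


RFC 1918 private ranges:
  10.0.0.0/8 (10.0.0.0 - 10.255.255.255)
  172.16.0.0/12 (172.16.0.0 - 172.31.255.255)
  192.168.0.0/16 (192.168.0.0 - 192.168.255.255)
Private (in 10.0.0.0/8)


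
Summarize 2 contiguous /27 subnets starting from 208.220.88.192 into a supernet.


Original prefix: /27
Number of subnets: 2 = 2^1
New prefix = 27 - 1 = 26
Supernet: 208.220.88.192/26


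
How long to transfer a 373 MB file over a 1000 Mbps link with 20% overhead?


Effective throughput = 1000 * (1 - 20/100) = 800 Mbps
File size in Mb = 373 * 8 = 2984 Mb
Time = 2984 / 800
Time = 3.73 seconds


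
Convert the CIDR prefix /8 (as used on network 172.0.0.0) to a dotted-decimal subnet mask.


/8 means 8 network bits, 24 host bits
Binary: 11111111000000000000000000000000
Mask: 255.0.0.0


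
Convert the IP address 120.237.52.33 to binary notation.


120 = 01111000
237 = 11101101
52 = 00110100
33 = 00100001
Binary: 01111000.11101101.00110100.00100001


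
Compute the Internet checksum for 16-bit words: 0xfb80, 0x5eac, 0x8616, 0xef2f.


Sum all words (with carry folding):
+ 0xfb80 = 0xfb80
+ 0x5eac = 0x5a2d
+ 0x8616 = 0xe043
+ 0xef2f = 0xcf73
One's complement: ~0xcf73
Checksum = 0x308c


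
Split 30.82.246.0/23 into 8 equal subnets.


New prefix = 23 + 3 = 26
Each subnet has 64 addresses
  30.82.246.0/26
  30.82.246.64/26
  30.82.246.128/26
  30.82.246.192/26
  30.82.247.0/26
  30.82.247.64/26
  30.82.247.128/26
  30.82.247.192/26
Subnets: 30.82.246.0/26, 30.82.246.64/26, 30.82.246.128/26, 30.82.246.192/26, 30.82.247.0/26, 30.82.247.64/26, 30.82.247.128/26, 30.82.247.192/26


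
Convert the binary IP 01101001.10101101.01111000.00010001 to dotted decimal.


01101001 = 105
10101101 = 173
01111000 = 120
00010001 = 17
IP: 105.173.120.17


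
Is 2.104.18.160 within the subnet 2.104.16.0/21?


Subnet network: 2.104.16.0
Test IP AND mask: 2.104.16.0
Yes, 2.104.18.160 is in 2.104.16.0/21


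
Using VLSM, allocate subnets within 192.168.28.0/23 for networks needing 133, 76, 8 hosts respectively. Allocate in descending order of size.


133 hosts -> /24 (254 usable): 192.168.28.0/24
76 hosts -> /25 (126 usable): 192.168.29.0/25
8 hosts -> /28 (14 usable): 192.168.29.128/28
Allocation: 192.168.28.0/24 (133 hosts, 254 usable); 192.168.29.0/25 (76 hosts, 126 usable); 192.168.29.128/28 (8 hosts, 14 usable)


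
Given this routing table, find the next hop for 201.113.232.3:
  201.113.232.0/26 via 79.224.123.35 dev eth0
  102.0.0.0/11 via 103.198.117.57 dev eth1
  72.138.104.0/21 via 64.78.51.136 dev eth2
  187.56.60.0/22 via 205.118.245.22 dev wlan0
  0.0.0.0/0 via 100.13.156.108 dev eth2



Longest prefix match for 201.113.232.3:
  /26 201.113.232.0: MATCH
  /11 102.0.0.0: no
  /21 72.138.104.0: no
  /22 187.56.60.0: no
  /0 0.0.0.0: MATCH
Selected: next-hop 79.224.123.35 via eth0 (matched /26)


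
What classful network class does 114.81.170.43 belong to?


First octet: 114
Binary: 01110010
0xxxxxxx -> Class A (1-126)
Class A, default mask 255.0.0.0 (/8)


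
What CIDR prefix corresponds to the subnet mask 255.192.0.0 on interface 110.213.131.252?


Binary: 11111111.11000000.00000000.00000000
Count leading 1s
Prefix: /10


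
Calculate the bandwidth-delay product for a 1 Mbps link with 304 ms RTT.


BDP = bandwidth * RTT
= 1 Mbps * 304 ms
= 1 * 1e6 * 304 / 1000 bits
= 304000 bits
= 38000 bytes
= 37.1094 KB
BDP = 304000 bits (38000 bytes)


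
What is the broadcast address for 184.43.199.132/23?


Network: 184.43.198.0/23
Host bits = 9
Set all host bits to 1:
Broadcast: 184.43.199.255


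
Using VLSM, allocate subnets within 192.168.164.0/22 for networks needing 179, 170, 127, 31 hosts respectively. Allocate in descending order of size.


179 hosts -> /24 (254 usable): 192.168.164.0/24
170 hosts -> /24 (254 usable): 192.168.165.0/24
127 hosts -> /24 (254 usable): 192.168.166.0/24
31 hosts -> /26 (62 usable): 192.168.167.0/26
Allocation: 192.168.164.0/24 (179 hosts, 254 usable); 192.168.165.0/24 (170 hosts, 254 usable); 192.168.166.0/24 (127 hosts, 254 usable); 192.168.167.0/26 (31 hosts, 62 usable)


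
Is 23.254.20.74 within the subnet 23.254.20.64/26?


Subnet network: 23.254.20.64
Test IP AND mask: 23.254.20.64
Yes, 23.254.20.74 is in 23.254.20.64/26


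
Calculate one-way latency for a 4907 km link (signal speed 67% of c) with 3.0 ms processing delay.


Speed = 0.67 * 3e5 km/s = 201000 km/s
Propagation delay = 4907 / 201000 = 0.0244 s = 24.4129 ms
Processing delay = 3.0 ms
Total one-way latency = 27.4129 ms


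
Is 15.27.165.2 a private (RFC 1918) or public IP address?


RFC 1918 private ranges:
  10.0.0.0/8 (10.0.0.0 - 10.255.255.255)
  172.16.0.0/12 (172.16.0.0 - 172.31.255.255)
  192.168.0.0/16 (192.168.0.0 - 192.168.255.255)
Public (not in any RFC 1918 range)


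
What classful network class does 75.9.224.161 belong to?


First octet: 75
Binary: 01001011
0xxxxxxx -> Class A (1-126)
Class A, default mask 255.0.0.0 (/8)


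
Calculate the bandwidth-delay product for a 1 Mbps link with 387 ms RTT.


BDP = bandwidth * RTT
= 1 Mbps * 387 ms
= 1 * 1e6 * 387 / 1000 bits
= 387000 bits
= 48375 bytes
= 47.2412 KB
BDP = 387000 bits (48375 bytes)


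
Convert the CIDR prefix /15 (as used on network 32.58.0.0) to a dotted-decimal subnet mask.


/15 means 15 network bits, 17 host bits
Binary: 11111111111111100000000000000000
Mask: 255.254.0.0


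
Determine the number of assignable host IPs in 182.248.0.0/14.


Host bits = 32 - 14 = 18
Total addresses = 2^18 = 262144
Usable = total - 2 (network and broadcast)
Usable hosts: 262142


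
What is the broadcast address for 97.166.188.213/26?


Network: 97.166.188.192/26
Host bits = 6
Set all host bits to 1:
Broadcast: 97.166.188.255


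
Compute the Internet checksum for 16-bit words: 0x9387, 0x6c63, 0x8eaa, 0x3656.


Sum all words (with carry folding):
+ 0x9387 = 0x9387
+ 0x6c63 = 0xffea
+ 0x8eaa = 0x8e95
+ 0x3656 = 0xc4eb
One's complement: ~0xc4eb
Checksum = 0x3b14


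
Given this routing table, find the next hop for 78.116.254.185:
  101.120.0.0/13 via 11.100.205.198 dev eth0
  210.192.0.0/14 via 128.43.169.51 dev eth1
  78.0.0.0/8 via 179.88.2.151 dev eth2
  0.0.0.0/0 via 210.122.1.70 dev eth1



Longest prefix match for 78.116.254.185:
  /13 101.120.0.0: no
  /14 210.192.0.0: no
  /8 78.0.0.0: MATCH
  /0 0.0.0.0: MATCH
Selected: next-hop 179.88.2.151 via eth2 (matched /8)


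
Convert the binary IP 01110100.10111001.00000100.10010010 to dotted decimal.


01110100 = 116
10111001 = 185
00000100 = 4
10010010 = 146
IP: 116.185.4.146


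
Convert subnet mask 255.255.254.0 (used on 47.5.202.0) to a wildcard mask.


Subnet mask: 255.255.254.0
Wildcard = 255.255.255.255 - subnet mask
255 - 255 = 0
255 - 255 = 0
255 - 254 = 1
255 - 0 = 255
Wildcard: 0.0.1.255


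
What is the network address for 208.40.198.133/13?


IP:   11010000.00101000.11000110.10000101
Mask: 11111111.11111000.00000000.00000000
AND operation:
Net:  11010000.00101000.00000000.00000000
Network: 208.40.0.0/13


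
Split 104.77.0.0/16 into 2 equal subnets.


New prefix = 16 + 1 = 17
Each subnet has 32768 addresses
  104.77.0.0/17
  104.77.128.0/17
Subnets: 104.77.0.0/17, 104.77.128.0/17


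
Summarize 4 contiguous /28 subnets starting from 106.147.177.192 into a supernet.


Original prefix: /28
Number of subnets: 4 = 2^2
New prefix = 28 - 2 = 26
Supernet: 106.147.177.192/26


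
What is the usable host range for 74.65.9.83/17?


Network: 74.65.0.0
Broadcast: 74.65.127.255
First usable = network + 1
Last usable = broadcast - 1
Range: 74.65.0.1 to 74.65.127.254


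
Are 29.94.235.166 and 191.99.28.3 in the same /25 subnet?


Mask: 255.255.255.128
29.94.235.166 AND mask = 29.94.235.128
191.99.28.3 AND mask = 191.99.28.0
No, different subnets (29.94.235.128 vs 191.99.28.0)


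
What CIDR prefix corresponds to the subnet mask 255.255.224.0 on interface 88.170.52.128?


Binary: 11111111.11111111.11100000.00000000
Count leading 1s
Prefix: /19


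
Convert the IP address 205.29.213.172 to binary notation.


205 = 11001101
29 = 00011101
213 = 11010101
172 = 10101100
Binary: 11001101.00011101.11010101.10101100


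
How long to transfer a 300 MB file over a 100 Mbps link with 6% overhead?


Effective throughput = 100 * (1 - 6/100) = 94 Mbps
File size in Mb = 300 * 8 = 2400 Mb
Time = 2400 / 94
Time = 25.5319 seconds


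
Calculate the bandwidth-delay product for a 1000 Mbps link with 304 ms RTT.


BDP = bandwidth * RTT
= 1000 Mbps * 304 ms
= 1000 * 1e6 * 304 / 1000 bits
= 304000000 bits
= 38000000 bytes
= 37109.375 KB
BDP = 304000000 bits (38000000 bytes)


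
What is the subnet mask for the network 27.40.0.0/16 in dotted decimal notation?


/16 means 16 network bits, 16 host bits
Binary: 11111111111111110000000000000000
Mask: 255.255.0.0


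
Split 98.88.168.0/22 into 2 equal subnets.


New prefix = 22 + 1 = 23
Each subnet has 512 addresses
  98.88.168.0/23
  98.88.170.0/23
Subnets: 98.88.168.0/23, 98.88.170.0/23


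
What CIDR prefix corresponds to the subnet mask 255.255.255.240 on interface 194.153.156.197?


Binary: 11111111.11111111.11111111.11110000
Count leading 1s
Prefix: /28


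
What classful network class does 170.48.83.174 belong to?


First octet: 170
Binary: 10101010
10xxxxxx -> Class B (128-191)
Class B, default mask 255.255.0.0 (/16)


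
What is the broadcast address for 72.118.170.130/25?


Network: 72.118.170.128/25
Host bits = 7
Set all host bits to 1:
Broadcast: 72.118.170.255


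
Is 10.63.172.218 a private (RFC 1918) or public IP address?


RFC 1918 private ranges:
  10.0.0.0/8 (10.0.0.0 - 10.255.255.255)
  172.16.0.0/12 (172.16.0.0 - 172.31.255.255)
  192.168.0.0/16 (192.168.0.0 - 192.168.255.255)
Private (in 10.0.0.0/8)


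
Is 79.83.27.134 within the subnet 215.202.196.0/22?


Subnet network: 215.202.196.0
Test IP AND mask: 79.83.24.0
No, 79.83.27.134 is not in 215.202.196.0/22


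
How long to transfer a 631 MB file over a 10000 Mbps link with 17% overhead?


Effective throughput = 10000 * (1 - 17/100) = 8300 Mbps
File size in Mb = 631 * 8 = 5048 Mb
Time = 5048 / 8300
Time = 0.6082 seconds


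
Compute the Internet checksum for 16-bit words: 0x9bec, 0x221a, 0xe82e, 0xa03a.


Sum all words (with carry folding):
+ 0x9bec = 0x9bec
+ 0x221a = 0xbe06
+ 0xe82e = 0xa635
+ 0xa03a = 0x4670
One's complement: ~0x4670
Checksum = 0xb98f


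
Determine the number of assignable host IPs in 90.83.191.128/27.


Host bits = 32 - 27 = 5
Total addresses = 2^5 = 32
Usable = total - 2 (network and broadcast)
Usable hosts: 30


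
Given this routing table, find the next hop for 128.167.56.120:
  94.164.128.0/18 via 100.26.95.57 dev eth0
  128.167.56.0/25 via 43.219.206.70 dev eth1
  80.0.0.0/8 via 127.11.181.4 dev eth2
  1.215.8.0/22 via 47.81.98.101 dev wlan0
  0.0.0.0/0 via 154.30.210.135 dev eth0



Longest prefix match for 128.167.56.120:
  /18 94.164.128.0: no
  /25 128.167.56.0: MATCH
  /8 80.0.0.0: no
  /22 1.215.8.0: no
  /0 0.0.0.0: MATCH
Selected: next-hop 43.219.206.70 via eth1 (matched /25)


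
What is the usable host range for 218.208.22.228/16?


Network: 218.208.0.0
Broadcast: 218.208.255.255
First usable = network + 1
Last usable = broadcast - 1
Range: 218.208.0.1 to 218.208.255.254


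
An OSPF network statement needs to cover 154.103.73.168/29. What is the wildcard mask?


Subnet mask: 255.255.255.248
Wildcard = 255.255.255.255 - subnet mask
255 - 255 = 0
255 - 255 = 0
255 - 255 = 0
255 - 248 = 7
Wildcard: 0.0.0.7


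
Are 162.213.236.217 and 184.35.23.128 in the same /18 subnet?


Mask: 255.255.192.0
162.213.236.217 AND mask = 162.213.192.0
184.35.23.128 AND mask = 184.35.0.0
No, different subnets (162.213.192.0 vs 184.35.0.0)


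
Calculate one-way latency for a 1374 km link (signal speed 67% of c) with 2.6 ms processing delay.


Speed = 0.67 * 3e5 km/s = 201000 km/s
Propagation delay = 1374 / 201000 = 0.0068 s = 6.8358 ms
Processing delay = 2.6 ms
Total one-way latency = 9.4358 ms


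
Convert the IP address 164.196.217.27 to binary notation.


164 = 10100100
196 = 11000100
217 = 11011001
27 = 00011011
Binary: 10100100.11000100.11011001.00011011


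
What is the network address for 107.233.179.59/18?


IP:   01101011.11101001.10110011.00111011
Mask: 11111111.11111111.11000000.00000000
AND operation:
Net:  01101011.11101001.10000000.00000000
Network: 107.233.128.0/18


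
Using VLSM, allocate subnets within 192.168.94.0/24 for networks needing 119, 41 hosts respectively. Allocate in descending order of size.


119 hosts -> /25 (126 usable): 192.168.94.0/25
41 hosts -> /26 (62 usable): 192.168.94.128/26
Allocation: 192.168.94.0/25 (119 hosts, 126 usable); 192.168.94.128/26 (41 hosts, 62 usable)


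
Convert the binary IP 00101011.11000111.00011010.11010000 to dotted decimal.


00101011 = 43
11000111 = 199
00011010 = 26
11010000 = 208
IP: 43.199.26.208


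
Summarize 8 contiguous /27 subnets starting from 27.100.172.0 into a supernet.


Original prefix: /27
Number of subnets: 8 = 2^3
New prefix = 27 - 3 = 24
Supernet: 27.100.172.0/24


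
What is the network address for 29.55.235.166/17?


IP:   00011101.00110111.11101011.10100110
Mask: 11111111.11111111.10000000.00000000
AND operation:
Net:  00011101.00110111.10000000.00000000
Network: 29.55.128.0/17


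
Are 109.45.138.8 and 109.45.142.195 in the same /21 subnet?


Mask: 255.255.248.0
109.45.138.8 AND mask = 109.45.136.0
109.45.142.195 AND mask = 109.45.136.0
Yes, same subnet (109.45.136.0)


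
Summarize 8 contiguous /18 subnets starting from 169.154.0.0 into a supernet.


Original prefix: /18
Number of subnets: 8 = 2^3
New prefix = 18 - 3 = 15
Supernet: 169.154.0.0/15


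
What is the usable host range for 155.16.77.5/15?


Network: 155.16.0.0
Broadcast: 155.17.255.255
First usable = network + 1
Last usable = broadcast - 1
Range: 155.16.0.1 to 155.17.255.254


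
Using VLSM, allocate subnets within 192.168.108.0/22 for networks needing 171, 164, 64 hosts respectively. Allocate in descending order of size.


171 hosts -> /24 (254 usable): 192.168.108.0/24
164 hosts -> /24 (254 usable): 192.168.109.0/24
64 hosts -> /25 (126 usable): 192.168.110.0/25
Allocation: 192.168.108.0/24 (171 hosts, 254 usable); 192.168.109.0/24 (164 hosts, 254 usable); 192.168.110.0/25 (64 hosts, 126 usable)


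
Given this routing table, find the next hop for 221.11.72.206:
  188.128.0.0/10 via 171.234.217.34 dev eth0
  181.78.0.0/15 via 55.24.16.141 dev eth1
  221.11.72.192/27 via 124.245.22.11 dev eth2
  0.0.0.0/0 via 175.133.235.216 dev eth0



Longest prefix match for 221.11.72.206:
  /10 188.128.0.0: no
  /15 181.78.0.0: no
  /27 221.11.72.192: MATCH
  /0 0.0.0.0: MATCH
Selected: next-hop 124.245.22.11 via eth2 (matched /27)


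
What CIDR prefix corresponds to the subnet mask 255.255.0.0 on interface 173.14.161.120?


Binary: 11111111.11111111.00000000.00000000
Count leading 1s
Prefix: /16


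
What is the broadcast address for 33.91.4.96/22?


Network: 33.91.4.0/22
Host bits = 10
Set all host bits to 1:
Broadcast: 33.91.7.255


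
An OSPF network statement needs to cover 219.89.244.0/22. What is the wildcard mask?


Subnet mask: 255.255.252.0
Wildcard = 255.255.255.255 - subnet mask
255 - 255 = 0
255 - 255 = 0
255 - 252 = 3
255 - 0 = 255
Wildcard: 0.0.3.255


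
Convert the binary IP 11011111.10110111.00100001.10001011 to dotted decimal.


11011111 = 223
10110111 = 183
00100001 = 33
10001011 = 139
IP: 223.183.33.139


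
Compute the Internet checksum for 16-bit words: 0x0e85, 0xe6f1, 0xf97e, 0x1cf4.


Sum all words (with carry folding):
+ 0x0e85 = 0x0e85
+ 0xe6f1 = 0xf576
+ 0xf97e = 0xeef5
+ 0x1cf4 = 0x0bea
One's complement: ~0x0bea
Checksum = 0xf415


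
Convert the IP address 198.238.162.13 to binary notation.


198 = 11000110
238 = 11101110
162 = 10100010
13 = 00001101
Binary: 11000110.11101110.10100010.00001101


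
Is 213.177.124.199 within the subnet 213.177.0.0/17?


Subnet network: 213.177.0.0
Test IP AND mask: 213.177.0.0
Yes, 213.177.124.199 is in 213.177.0.0/17


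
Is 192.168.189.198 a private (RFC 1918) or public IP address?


RFC 1918 private ranges:
  10.0.0.0/8 (10.0.0.0 - 10.255.255.255)
  172.16.0.0/12 (172.16.0.0 - 172.31.255.255)
  192.168.0.0/16 (192.168.0.0 - 192.168.255.255)
Private (in 192.168.0.0/16)


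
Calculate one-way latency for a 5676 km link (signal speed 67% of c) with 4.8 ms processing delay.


Speed = 0.67 * 3e5 km/s = 201000 km/s
Propagation delay = 5676 / 201000 = 0.0282 s = 28.2388 ms
Processing delay = 4.8 ms
Total one-way latency = 33.0388 ms


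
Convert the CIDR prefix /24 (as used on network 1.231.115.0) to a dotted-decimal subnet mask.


/24 means 24 network bits, 8 host bits
Binary: 11111111111111111111111100000000
Mask: 255.255.255.0


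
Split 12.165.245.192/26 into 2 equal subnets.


New prefix = 26 + 1 = 27
Each subnet has 32 addresses
  12.165.245.192/27
  12.165.245.224/27
Subnets: 12.165.245.192/27, 12.165.245.224/27


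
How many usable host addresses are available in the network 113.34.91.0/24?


Host bits = 32 - 24 = 8
Total addresses = 2^8 = 256
Usable = total - 2 (network and broadcast)
Usable hosts: 254


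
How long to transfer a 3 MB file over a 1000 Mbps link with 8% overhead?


Effective throughput = 1000 * (1 - 8/100) = 920 Mbps
File size in Mb = 3 * 8 = 24 Mb
Time = 24 / 920
Time = 0.0261 seconds


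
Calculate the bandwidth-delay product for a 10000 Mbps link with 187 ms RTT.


BDP = bandwidth * RTT
= 10000 Mbps * 187 ms
= 10000 * 1e6 * 187 / 1000 bits
= 1870000000 bits
= 233750000 bytes
= 228271.4844 KB
BDP = 1870000000 bits (233750000 bytes)


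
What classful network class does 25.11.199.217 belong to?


First octet: 25
Binary: 00011001
0xxxxxxx -> Class A (1-126)
Class A, default mask 255.0.0.0 (/8)


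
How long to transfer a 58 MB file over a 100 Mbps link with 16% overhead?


Effective throughput = 100 * (1 - 16/100) = 84 Mbps
File size in Mb = 58 * 8 = 464 Mb
Time = 464 / 84
Time = 5.5238 seconds


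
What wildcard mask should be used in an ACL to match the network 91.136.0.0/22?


Subnet mask: 255.255.252.0
Wildcard = 255.255.255.255 - subnet mask
255 - 255 = 0
255 - 255 = 0
255 - 252 = 3
255 - 0 = 255
Wildcard: 0.0.3.255
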